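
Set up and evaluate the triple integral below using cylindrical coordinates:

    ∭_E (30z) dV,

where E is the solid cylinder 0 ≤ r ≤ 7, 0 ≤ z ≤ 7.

In cylindrical coordinates, x = r cos(θ), y = r sin(θ), z = z, and dV = r dr dθ dz.

The integrand becomes 30z, so

    ∭_E (30z) dV = ∫_{0}^{2π} ∫_{0}^{7} ∫_{0}^{7} (30z) · r dz dr dθ.

Inner (z): 735r.
Middle (r from 0 to 7): 36015/2.
Outer (θ): 36015π.

Therefore the triple integral equals 36015π.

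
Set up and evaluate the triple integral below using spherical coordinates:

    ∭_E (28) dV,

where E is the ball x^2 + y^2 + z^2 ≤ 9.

In spherical coordinates, x = ρ sin(φ) cos(θ), y = ρ sin(φ) sin(θ), z = ρ cos(φ), and dV = ρ^2 sin(φ) dρ dφ dθ.

The integrand becomes 28, so

    ∭_E (28) dV = ∫_{0}^{2π} ∫_{0}^{π} ∫_{0}^{3} (28) · ρ^2 sin(φ) dρ dφ dθ.

Inner (ρ): 252sin(φ).
Middle (φ): 504.
Outer (θ): 1008π.

Therefore the triple integral equals 1008π.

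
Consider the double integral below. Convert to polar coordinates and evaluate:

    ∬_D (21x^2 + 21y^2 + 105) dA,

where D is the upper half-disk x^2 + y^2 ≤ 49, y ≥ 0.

The region D is 0 ≤ r ≤ 7, 0 ≤ θ ≤ π in polar coordinates, where x = r cos(θ), y = r sin(θ), and dA = r dr dθ.

Under the substitution, the integrand becomes 21r^2 + 105, so

    ∬_D (21x^2 + 21y^2 + 105) dA = ∫_{0}^{π} ∫_{0}^{7} (21r^2 + 105) · r dr dθ.

Inner integral (in r): ∫_{0}^{7} (21r^2 + 105) · r dr = 60711/4.

Outer integral (in θ): ∫_{0}^{π} (60711/4) dθ = 60711π/4.

Therefore ∬_D (21x^2 + 21y^2 + 105) dA = 60711π/4.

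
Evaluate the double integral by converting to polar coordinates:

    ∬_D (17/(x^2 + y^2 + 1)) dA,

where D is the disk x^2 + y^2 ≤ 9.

The region D is 0 ≤ r ≤ 3, 0 ≤ θ ≤ 2π in polar coordinates, where x = r cos(θ), y = r sin(θ), and dA = r dr dθ.

Under the substitution, the integrand becomes 17/(r^2 + 1), so

    ∬_D (17/(x^2 + y^2 + 1)) dA = ∫_{0}^{2π} ∫_{0}^{3} (17/(r^2 + 1)) · r dr dθ.

Inner integral (in r): ∫_{0}^{3} (17/(r^2 + 1)) · r dr = 17log(10)/2.

Outer integral (in θ): ∫_{0}^{2π} (17log(10)/2) dθ = 17π log(10).

Therefore ∬_D (17/(x^2 + y^2 + 1)) dA = 17π log(10).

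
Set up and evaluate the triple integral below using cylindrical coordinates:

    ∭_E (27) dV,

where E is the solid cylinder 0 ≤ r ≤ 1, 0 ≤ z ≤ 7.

In cylindrical coordinates, x = r cos(θ), y = r sin(θ), z = z, and dV = r dr dθ dz.

The integrand becomes 27, so

    ∭_E (27) dV = ∫_{0}^{2π} ∫_{0}^{1} ∫_{0}^{7} (27) · r dz dr dθ.

Inner (z): 189r.
Middle (r from 0 to 1): 189/2.
Outer (θ): 189π.

Therefore the triple integral equals 189π.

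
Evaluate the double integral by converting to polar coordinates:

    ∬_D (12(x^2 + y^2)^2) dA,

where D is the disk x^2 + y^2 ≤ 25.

The region D is 0 ≤ r ≤ 5, 0 ≤ θ ≤ 2π in polar coordinates, where x = r cos(θ), y = r sin(θ), and dA = r dr dθ.

Under the substitution, the integrand becomes 12r^4, so

    ∬_D (12(x^2 + y^2)^2) dA = ∫_{0}^{2π} ∫_{0}^{5} (12r^4) · r dr dθ.

Inner integral (in r): ∫_{0}^{5} (12r^4) · r dr = 31250.

Outer integral (in θ): ∫_{0}^{2π} (31250) dθ = 62500π.

Therefore ∬_D (12(x^2 + y^2)^2) dA = 62500π.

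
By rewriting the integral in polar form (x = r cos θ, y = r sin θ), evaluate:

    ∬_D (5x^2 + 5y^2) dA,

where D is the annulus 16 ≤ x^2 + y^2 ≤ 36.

The region D is 4 ≤ r ≤ 6, 0 ≤ θ ≤ 2π in polar coordinates, where x = r cos(θ), y = r sin(θ), and dA = r dr dθ.

Under the substitution, the integrand becomes 5r^2, so

    ∬_D (5x^2 + 5y^2) dA = ∫_{0}^{2π} ∫_{4}^{6} (5r^2) · r dr dθ.

Inner integral (in r): ∫_{4}^{6} (5r^2) · r dr = 1300.

Outer integral (in θ): ∫_{0}^{2π} (1300) dθ = 2600π.

Therefore ∬_D (5x^2 + 5y^2) dA = 2600π.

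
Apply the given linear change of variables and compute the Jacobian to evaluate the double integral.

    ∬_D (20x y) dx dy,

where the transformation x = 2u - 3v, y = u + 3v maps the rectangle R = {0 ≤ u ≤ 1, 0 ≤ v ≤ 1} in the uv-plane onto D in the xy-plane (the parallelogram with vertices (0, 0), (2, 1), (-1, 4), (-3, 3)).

Compute the Jacobian determinant of (x, y) with respect to (u, v):

    ∂(x,y)/∂(u,v) = | 2  -3 | = (2)(3) - (-3)(1) = 9.
                   | 1  3 |

Its absolute value is |J| = 9 (the area scaling factor).

Substituting x = 2u - 3v, y = u + 3v into the integrand,

    20x y → 40u^2 + 60u v - 180v^2,

so the integral becomes

    ∬_R (40u^2 + 60u v - 180v^2) · |J| du dv = ∫_0^1 ∫_0^1 (360u^2 + 540u v - 1620v^2) dv du.

Inner (v): 360u^2 + 270u - 540.
Outer (u): -285.

Therefore ∬_D (20x y) dx dy = -285.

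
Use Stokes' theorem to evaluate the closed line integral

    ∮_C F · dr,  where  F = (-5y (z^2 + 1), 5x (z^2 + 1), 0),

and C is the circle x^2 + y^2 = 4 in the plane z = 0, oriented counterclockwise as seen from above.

Let S be the flat disk x^2 + y^2 ≤ 4 in the plane z = 0, with upward unit normal n̂ = ẑ. By Stokes' theorem,

    ∮_C F · dr = ∬_S (∇ × F) · n̂ dS = ∬_D (curl F)_z dA,

where D is the disk x^2 + y^2 ≤ 4.

Compute the curl of F = (-5y (z^2 + 1), 5x (z^2 + 1), 0):
    (∇ × F)_x = ∂F_z/∂y - ∂F_y/∂z = -10x z,
    (∇ × F)_y = ∂F_x/∂z - ∂F_z/∂x = -10y z,
    (∇ × F)_z = ∂F_y/∂x - ∂F_x/∂y = 10z^2 + 10.

On z = 0, (curl F)_z = 10.

Convert to polar (x = r cos θ, y = r sin θ, dA = r dr dθ); the integrand becomes 10, so

    ∬_D (curl F)_z dA = ∫_0^{2π} ∫_0^{2} (10) · r dr dθ.

Inner (r from 0 to 2): 20.
Outer (θ from 0 to 2π): 40π.

Therefore ∮_C F · dr = 40π.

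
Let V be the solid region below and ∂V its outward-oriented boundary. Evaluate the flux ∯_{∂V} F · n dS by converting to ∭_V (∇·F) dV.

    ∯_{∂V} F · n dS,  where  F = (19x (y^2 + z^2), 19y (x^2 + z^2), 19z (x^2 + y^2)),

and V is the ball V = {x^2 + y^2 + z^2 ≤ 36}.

By the divergence theorem,

    ∯_{∂V} F · n dS = ∭_V (∇ · F) dV.

Compute the divergence:
    ∇ · F = ∂F_x/∂x + ∂F_y/∂y + ∂F_z/∂z = 19y^2 + 19z^2 + 19x^2 + 19z^2 + 19x^2 + 19y^2 = 38x^2 + 38y^2 + 38z^2.

In spherical coordinates, x = ρ sin(φ) cos(θ), y = ρ sin(φ) sin(θ), z = ρ cos(φ), dV = ρ^2 sin(φ) dρ dφ dθ, with 0 ≤ ρ ≤ 6, 0 ≤ φ ≤ π, 0 ≤ θ ≤ 2π.

The integrand, after substitution and multiplying by the volume element, becomes (38ρ^2) · ρ^2 sin(φ), so

    ∭_V (∇·F) dV = ∫_0^{2π} ∫_0^{π} ∫_0^{6} (38ρ^2) · ρ^2 sin(φ) dρ dφ dθ.

Inner (ρ from 0 to 6): 295488sin(φ)/5.
Middle (φ from 0 to π): 590976/5.
Outer (θ from 0 to 2π): 1181952π/5.

Therefore ∯_{∂V} F · n dS = 1181952π/5.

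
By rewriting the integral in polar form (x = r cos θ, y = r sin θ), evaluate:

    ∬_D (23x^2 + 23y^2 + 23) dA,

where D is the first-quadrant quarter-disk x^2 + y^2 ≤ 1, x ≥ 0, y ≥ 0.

The region D is 0 ≤ r ≤ 1, 0 ≤ θ ≤ π/2 in polar coordinates, where x = r cos(θ), y = r sin(θ), and dA = r dr dθ.

Under the substitution, the integrand becomes 23r^2 + 23, so

    ∬_D (23x^2 + 23y^2 + 23) dA = ∫_{0}^{π/2} ∫_{0}^{1} (23r^2 + 23) · r dr dθ.

Inner integral (in r): ∫_{0}^{1} (23r^2 + 23) · r dr = 69/4.

Outer integral (in θ): ∫_{0}^{π/2} (69/4) dθ = 69π/8.

Therefore ∬_D (23x^2 + 23y^2 + 23) dA = 69π/8.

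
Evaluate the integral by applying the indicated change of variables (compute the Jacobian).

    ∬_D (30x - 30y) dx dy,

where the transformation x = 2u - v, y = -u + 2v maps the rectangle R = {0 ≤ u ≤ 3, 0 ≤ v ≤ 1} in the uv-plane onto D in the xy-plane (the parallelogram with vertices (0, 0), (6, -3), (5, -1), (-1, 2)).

Compute the Jacobian determinant of (x, y) with respect to (u, v):

    ∂(x,y)/∂(u,v) = | 2  -1 | = (2)(2) - (-1)(-1) = 3.
                   | -1  2 |

Its absolute value is |J| = 3 (the area scaling factor).

Substituting x = 2u - v, y = -u + 2v into the integrand,

    30x - 30y → 90u - 90v,

so the integral becomes

    ∬_R (90u - 90v) · |J| du dv = ∫_0^3 ∫_0^1 (270u - 270v) dv du.

Inner (v): 270u - 135.
Outer (u): 810.

Therefore ∬_D (30x - 30y) dx dy = 810.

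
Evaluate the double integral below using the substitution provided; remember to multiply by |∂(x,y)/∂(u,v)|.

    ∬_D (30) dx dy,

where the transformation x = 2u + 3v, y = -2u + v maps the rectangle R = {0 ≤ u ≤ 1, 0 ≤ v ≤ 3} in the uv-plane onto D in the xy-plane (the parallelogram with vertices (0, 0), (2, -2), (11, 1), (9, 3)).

Compute the Jacobian determinant of (x, y) with respect to (u, v):

    ∂(x,y)/∂(u,v) = | 2  3 | = (2)(1) - (3)(-2) = 8.
                   | -2  1 |

Its absolute value is |J| = 8 (the area scaling factor).

Substituting x = 2u + 3v, y = -2u + v into the integrand,

    30 → 30,

so the integral becomes

    ∬_R (30) · |J| du dv = ∫_0^1 ∫_0^3 (240) dv du.

Inner (v): 720.
Outer (u): 720.

Therefore ∬_D (30) dx dy = 720.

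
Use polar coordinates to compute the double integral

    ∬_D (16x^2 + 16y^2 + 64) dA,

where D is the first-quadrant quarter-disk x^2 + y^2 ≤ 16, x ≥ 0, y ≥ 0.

The region D is 0 ≤ r ≤ 4, 0 ≤ θ ≤ π/2 in polar coordinates, where x = r cos(θ), y = r sin(θ), and dA = r dr dθ.

Under the substitution, the integrand becomes 16r^2 + 64, so

    ∬_D (16x^2 + 16y^2 + 64) dA = ∫_{0}^{π/2} ∫_{0}^{4} (16r^2 + 64) · r dr dθ.

Inner integral (in r): ∫_{0}^{4} (16r^2 + 64) · r dr = 1536.

Outer integral (in θ): ∫_{0}^{π/2} (1536) dθ = 768π.

Therefore ∬_D (16x^2 + 16y^2 + 64) dA = 768π.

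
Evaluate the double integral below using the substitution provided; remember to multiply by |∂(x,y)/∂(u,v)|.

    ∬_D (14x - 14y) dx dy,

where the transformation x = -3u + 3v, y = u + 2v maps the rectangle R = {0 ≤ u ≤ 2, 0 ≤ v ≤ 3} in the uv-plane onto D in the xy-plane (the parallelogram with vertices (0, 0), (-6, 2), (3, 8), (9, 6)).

Compute the Jacobian determinant of (x, y) with respect to (u, v):

    ∂(x,y)/∂(u,v) = | -3  3 | = (-3)(2) - (3)(1) = -9.
                   | 1  2 |

Its absolute value is |J| = 9 (the area scaling factor).

Substituting x = -3u + 3v, y = u + 2v into the integrand,

    14x - 14y → -56u + 14v,

so the integral becomes

    ∬_R (-56u + 14v) · |J| du dv = ∫_0^2 ∫_0^3 (-504u + 126v) dv du.

Inner (v): 567 - 1512u.
Outer (u): -1890.

Therefore ∬_D (14x - 14y) dx dy = -1890.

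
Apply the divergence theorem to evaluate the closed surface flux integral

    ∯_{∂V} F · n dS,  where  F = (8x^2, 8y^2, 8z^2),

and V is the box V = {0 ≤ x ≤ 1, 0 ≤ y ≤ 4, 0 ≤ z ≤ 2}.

By the divergence theorem,

    ∯_{∂V} F · n dS = ∭_V (∇ · F) dV.

Compute the divergence:
    ∇ · F = ∂F_x/∂x + ∂F_y/∂y + ∂F_z/∂z = 16x + 16y + 16z.

V is a rectangular box, so dV = dx dy dz with 0 ≤ x ≤ 1, 0 ≤ y ≤ 4, 0 ≤ z ≤ 2.

Integrate (16x + 16y + 16z) over V as an iterated integral:

    ∭_V (∇·F) dV = ∫_0^{1} ∫_0^{4} ∫_0^{2} (16x + 16y + 16z) dz dy dx.

Inner (z from 0 to 2): 32x + 32y + 32.
Middle (y from 0 to 4): 128x + 384.
Outer (x from 0 to 1): 448.

Therefore ∯_{∂V} F · n dS = 448.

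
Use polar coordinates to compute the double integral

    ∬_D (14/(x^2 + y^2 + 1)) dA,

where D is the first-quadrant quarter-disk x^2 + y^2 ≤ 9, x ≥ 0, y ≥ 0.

The region D is 0 ≤ r ≤ 3, 0 ≤ θ ≤ π/2 in polar coordinates, where x = r cos(θ), y = r sin(θ), and dA = r dr dθ.

Under the substitution, the integrand becomes 14/(r^2 + 1), so

    ∬_D (14/(x^2 + y^2 + 1)) dA = ∫_{0}^{π/2} ∫_{0}^{3} (14/(r^2 + 1)) · r dr dθ.

Inner integral (in r): ∫_{0}^{3} (14/(r^2 + 1)) · r dr = log(10000000).

Outer integral (in θ): ∫_{0}^{π/2} (log(10000000)) dθ = log(10000000^(π/2)).

Therefore ∬_D (14/(x^2 + y^2 + 1)) dA = log(10000000^(π/2)).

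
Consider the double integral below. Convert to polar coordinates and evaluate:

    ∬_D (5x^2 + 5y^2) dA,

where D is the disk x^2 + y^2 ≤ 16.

The region D is 0 ≤ r ≤ 4, 0 ≤ θ ≤ 2π in polar coordinates, where x = r cos(θ), y = r sin(θ), and dA = r dr dθ.

Under the substitution, the integrand becomes 5r^2, so

    ∬_D (5x^2 + 5y^2) dA = ∫_{0}^{2π} ∫_{0}^{4} (5r^2) · r dr dθ.

Inner integral (in r): ∫_{0}^{4} (5r^2) · r dr = 320.

Outer integral (in θ): ∫_{0}^{2π} (320) dθ = 640π.

Therefore ∬_D (5x^2 + 5y^2) dA = 640π.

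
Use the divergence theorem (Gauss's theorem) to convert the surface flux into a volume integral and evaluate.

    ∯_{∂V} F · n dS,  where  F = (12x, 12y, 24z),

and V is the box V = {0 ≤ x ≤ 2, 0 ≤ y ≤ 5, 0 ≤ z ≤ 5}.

By the divergence theorem,

    ∯_{∂V} F · n dS = ∭_V (∇ · F) dV.

Compute the divergence:
    ∇ · F = ∂F_x/∂x + ∂F_y/∂y + ∂F_z/∂z = 12 + 12 + 24 = 48.

V is a rectangular box, so dV = dx dy dz with 0 ≤ x ≤ 2, 0 ≤ y ≤ 5, 0 ≤ z ≤ 5.

Integrate (48) over V as an iterated integral:

    ∭_V (∇·F) dV = ∫_0^{2} ∫_0^{5} ∫_0^{5} (48) dz dy dx.

Inner (z from 0 to 5): 240.
Middle (y from 0 to 5): 1200.
Outer (x from 0 to 2): 2400.

Therefore ∯_{∂V} F · n dS = 2400.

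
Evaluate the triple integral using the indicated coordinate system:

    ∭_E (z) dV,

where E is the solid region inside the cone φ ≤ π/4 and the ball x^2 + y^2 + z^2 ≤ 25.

In spherical coordinates, x = ρ sin(φ) cos(θ), y = ρ sin(φ) sin(θ), z = ρ cos(φ), and dV = ρ^2 sin(φ) dρ dφ dθ.

The integrand becomes ρ cos(φ), so

    ∭_E (z) dV = ∫_{0}^{2π} ∫_{0}^{π/4} ∫_{0}^{5} (ρ cos(φ)) · ρ^2 sin(φ) dρ dφ dθ.

Inner (ρ): 625sin(2φ)/8.
Middle (φ): 625/16.
Outer (θ): 625π/8.

Therefore the triple integral equals 625π/8.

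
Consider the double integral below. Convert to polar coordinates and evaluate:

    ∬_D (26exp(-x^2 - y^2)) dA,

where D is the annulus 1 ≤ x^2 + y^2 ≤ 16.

The region D is 1 ≤ r ≤ 4, 0 ≤ θ ≤ 2π in polar coordinates, where x = r cos(θ), y = r sin(θ), and dA = r dr dθ.

Under the substitution, the integrand becomes 26exp(-r^2), so

    ∬_D (26exp(-x^2 - y^2)) dA = ∫_{0}^{2π} ∫_{1}^{4} (26exp(-r^2)) · r dr dθ.

Inner integral (in r): ∫_{1}^{4} (26exp(-r^2)) · r dr = -(13 - 13exp(15))exp(-16).

Outer integral (in θ): ∫_{0}^{2π} (-(13 - 13exp(15))exp(-16)) dθ = -26π (1 - exp(15))exp(-16).

Therefore ∬_D (26exp(-x^2 - y^2)) dA = -26π (1 - exp(15))exp(-16).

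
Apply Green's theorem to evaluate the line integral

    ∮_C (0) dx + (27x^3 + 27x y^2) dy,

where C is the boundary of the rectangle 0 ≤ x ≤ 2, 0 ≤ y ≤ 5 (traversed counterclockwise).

Green's theorem converts the closed line integral into a double integral over the enclosed region D:

    ∮_C P dx + Q dy = ∬_D (∂Q/∂x - ∂P/∂y) dA.

Here P = 0, Q = 27x^3 + 27x y^2, so

    ∂Q/∂x = 81x^2 + 27y^2,    ∂P/∂y = 0,
    ∂Q/∂x - ∂P/∂y = 81x^2 + 27y^2.

D is the region 0 ≤ x ≤ 2, 0 ≤ y ≤ 5. Evaluating the double integral:

    ∬_D (81x^2 + 27y^2) dA = ∫_0^{2} ∫_0^{5} (81x^2 + 27y^2) dy dx.

Inner (y from 0 to 5): 405x^2 + 1125.
Outer (x from 0 to 2): 3330.

Therefore ∮_C P dx + Q dy = 3330.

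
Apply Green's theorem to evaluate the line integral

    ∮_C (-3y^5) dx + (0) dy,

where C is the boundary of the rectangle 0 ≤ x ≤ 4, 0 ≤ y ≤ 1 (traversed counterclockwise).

Green's theorem converts the closed line integral into a double integral over the enclosed region D:

    ∮_C P dx + Q dy = ∬_D (∂Q/∂x - ∂P/∂y) dA.

Here P = -3y^5, Q = 0, so

    ∂Q/∂x = 0,    ∂P/∂y = -15y^4,
    ∂Q/∂x - ∂P/∂y = 15y^4.

D is the region 0 ≤ x ≤ 4, 0 ≤ y ≤ 1. Evaluating the double integral:

    ∬_D (15y^4) dA = ∫_0^{4} ∫_0^{1} (15y^4) dy dx.

Inner (y from 0 to 1): 3.
Outer (x from 0 to 4): 12.

Therefore ∮_C P dx + Q dy = 12.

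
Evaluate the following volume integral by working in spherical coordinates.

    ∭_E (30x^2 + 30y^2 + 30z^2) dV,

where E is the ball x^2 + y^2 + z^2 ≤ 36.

In spherical coordinates, x = ρ sin(φ) cos(θ), y = ρ sin(φ) sin(θ), z = ρ cos(φ), and dV = ρ^2 sin(φ) dρ dφ dθ.

The integrand becomes 30ρ^2, so

    ∭_E (30x^2 + 30y^2 + 30z^2) dV = ∫_{0}^{2π} ∫_{0}^{π} ∫_{0}^{6} (30ρ^2) · ρ^2 sin(φ) dρ dφ dθ.

Inner (ρ): 46656sin(φ).
Middle (φ): 93312.
Outer (θ): 186624π.

Therefore the triple integral equals 186624π.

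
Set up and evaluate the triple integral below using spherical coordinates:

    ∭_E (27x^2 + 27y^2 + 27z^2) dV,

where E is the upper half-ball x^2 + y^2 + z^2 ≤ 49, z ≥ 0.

In spherical coordinates, x = ρ sin(φ) cos(θ), y = ρ sin(φ) sin(θ), z = ρ cos(φ), and dV = ρ^2 sin(φ) dρ dφ dθ.

The integrand becomes 27ρ^2, so

    ∭_E (27x^2 + 27y^2 + 27z^2) dV = ∫_{0}^{2π} ∫_{0}^{π/2} ∫_{0}^{7} (27ρ^2) · ρ^2 sin(φ) dρ dφ dθ.

Inner (ρ): 453789sin(φ)/5.
Middle (φ): 453789/5.
Outer (θ): 907578π/5.

Therefore the triple integral equals 907578π/5.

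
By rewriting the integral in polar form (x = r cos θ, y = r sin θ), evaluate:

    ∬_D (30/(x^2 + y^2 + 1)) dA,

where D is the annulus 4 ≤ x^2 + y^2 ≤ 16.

The region D is 2 ≤ r ≤ 4, 0 ≤ θ ≤ 2π in polar coordinates, where x = r cos(θ), y = r sin(θ), and dA = r dr dθ.

Under the substitution, the integrand becomes 30/(r^2 + 1), so

    ∬_D (30/(x^2 + y^2 + 1)) dA = ∫_{0}^{2π} ∫_{2}^{4} (30/(r^2 + 1)) · r dr dθ.

Inner integral (in r): ∫_{2}^{4} (30/(r^2 + 1)) · r dr = log(2862423051509815793/30517578125).

Outer integral (in θ): ∫_{0}^{2π} (log(2862423051509815793/30517578125)) dθ = log((2862423051509815793/30517578125)^(2π)).

Therefore ∬_D (30/(x^2 + y^2 + 1)) dA = log((2862423051509815793/30517578125)^(2π)).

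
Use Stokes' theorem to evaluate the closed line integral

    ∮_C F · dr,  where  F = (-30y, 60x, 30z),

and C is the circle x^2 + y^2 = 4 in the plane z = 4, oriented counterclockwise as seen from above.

Let S be the flat disk x^2 + y^2 ≤ 4 in the plane z = 4, with upward unit normal n̂ = ẑ. By Stokes' theorem,

    ∮_C F · dr = ∬_S (∇ × F) · n̂ dS = ∬_D (curl F)_z dA,

where D is the disk x^2 + y^2 ≤ 4.

Compute the curl of F = (-30y, 60x, 30z):
    (∇ × F)_x = ∂F_z/∂y - ∂F_y/∂z = 0,
    (∇ × F)_y = ∂F_x/∂z - ∂F_z/∂x = 0,
    (∇ × F)_z = ∂F_y/∂x - ∂F_x/∂y = 90.

On z = 4, (curl F)_z = 90.

Convert to polar (x = r cos θ, y = r sin θ, dA = r dr dθ); the integrand becomes 90, so

    ∬_D (curl F)_z dA = ∫_0^{2π} ∫_0^{2} (90) · r dr dθ.

Inner (r from 0 to 2): 180.
Outer (θ from 0 to 2π): 360π.

Therefore ∮_C F · dr = 360π.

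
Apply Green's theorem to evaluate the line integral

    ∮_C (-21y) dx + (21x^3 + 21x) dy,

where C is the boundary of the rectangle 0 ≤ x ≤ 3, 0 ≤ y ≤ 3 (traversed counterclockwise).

Green's theorem converts the closed line integral into a double integral over the enclosed region D:

    ∮_C P dx + Q dy = ∬_D (∂Q/∂x - ∂P/∂y) dA.

Here P = -21y, Q = 21x^3 + 21x, so

    ∂Q/∂x = 63x^2 + 21,    ∂P/∂y = -21,
    ∂Q/∂x - ∂P/∂y = 63x^2 + 42.

D is the region 0 ≤ x ≤ 3, 0 ≤ y ≤ 3. Evaluating the double integral:

    ∬_D (63x^2 + 42) dA = ∫_0^{3} ∫_0^{3} (63x^2 + 42) dy dx.

Inner (y from 0 to 3): 189x^2 + 126.
Outer (x from 0 to 3): 2079.

Therefore ∮_C P dx + Q dy = 2079.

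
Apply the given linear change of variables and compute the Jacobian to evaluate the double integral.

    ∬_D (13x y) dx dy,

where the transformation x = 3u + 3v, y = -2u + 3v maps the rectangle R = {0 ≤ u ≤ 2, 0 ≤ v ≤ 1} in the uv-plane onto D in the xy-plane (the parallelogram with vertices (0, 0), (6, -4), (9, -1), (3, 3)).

Compute the Jacobian determinant of (x, y) with respect to (u, v):

    ∂(x,y)/∂(u,v) = | 3  3 | = (3)(3) - (3)(-2) = 15.
                   | -2  3 |

Its absolute value is |J| = 15 (the area scaling factor).

Substituting x = 3u + 3v, y = -2u + 3v into the integrand,

    13x y → -78u^2 + 39u v + 117v^2,

so the integral becomes

    ∬_R (-78u^2 + 39u v + 117v^2) · |J| du dv = ∫_0^2 ∫_0^1 (-1170u^2 + 585u v + 1755v^2) dv du.

Inner (v): -1170u^2 + 585u/2 + 585.
Outer (u): -1365.

Therefore ∬_D (13x y) dx dy = -1365.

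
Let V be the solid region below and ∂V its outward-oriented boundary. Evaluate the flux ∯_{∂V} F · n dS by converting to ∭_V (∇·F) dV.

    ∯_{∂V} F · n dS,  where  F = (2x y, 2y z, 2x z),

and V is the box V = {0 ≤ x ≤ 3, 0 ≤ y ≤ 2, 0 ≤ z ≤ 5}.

By the divergence theorem,

    ∯_{∂V} F · n dS = ∭_V (∇ · F) dV.

Compute the divergence:
    ∇ · F = ∂F_x/∂x + ∂F_y/∂y + ∂F_z/∂z = 2y + 2z + 2x = 2x + 2y + 2z.

V is a rectangular box, so dV = dx dy dz with 0 ≤ x ≤ 3, 0 ≤ y ≤ 2, 0 ≤ z ≤ 5.

Integrate (2x + 2y + 2z) over V as an iterated integral:

    ∭_V (∇·F) dV = ∫_0^{3} ∫_0^{2} ∫_0^{5} (2x + 2y + 2z) dz dy dx.

Inner (z from 0 to 5): 10x + 10y + 25.
Middle (y from 0 to 2): 20x + 70.
Outer (x from 0 to 3): 300.

Therefore ∯_{∂V} F · n dS = 300.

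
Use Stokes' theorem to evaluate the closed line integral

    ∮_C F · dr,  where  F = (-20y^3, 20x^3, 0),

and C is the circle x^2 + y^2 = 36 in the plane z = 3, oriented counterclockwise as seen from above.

Let S be the flat disk x^2 + y^2 ≤ 36 in the plane z = 3, with upward unit normal n̂ = ẑ. By Stokes' theorem,

    ∮_C F · dr = ∬_S (∇ × F) · n̂ dS = ∬_D (curl F)_z dA,

where D is the disk x^2 + y^2 ≤ 36.

Compute the curl of F = (-20y^3, 20x^3, 0):
    (∇ × F)_x = ∂F_z/∂y - ∂F_y/∂z = 0,
    (∇ × F)_y = ∂F_x/∂z - ∂F_z/∂x = 0,
    (∇ × F)_z = ∂F_y/∂x - ∂F_x/∂y = 60x^2 + 60y^2.

On z = 3, (curl F)_z = 60x^2 + 60y^2.

Convert to polar (x = r cos θ, y = r sin θ, dA = r dr dθ); the integrand becomes 60r^2, so

    ∬_D (curl F)_z dA = ∫_0^{2π} ∫_0^{6} (60r^2) · r dr dθ.

Inner (r from 0 to 6): 19440.
Outer (θ from 0 to 2π): 38880π.

Therefore ∮_C F · dr = 38880π.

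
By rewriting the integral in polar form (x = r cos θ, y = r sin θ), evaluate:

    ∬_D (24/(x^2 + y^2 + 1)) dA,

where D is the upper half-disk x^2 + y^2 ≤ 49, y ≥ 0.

The region D is 0 ≤ r ≤ 7, 0 ≤ θ ≤ π in polar coordinates, where x = r cos(θ), y = r sin(θ), and dA = r dr dθ.

Under the substitution, the integrand becomes 24/(r^2 + 1), so

    ∬_D (24/(x^2 + y^2 + 1)) dA = ∫_{0}^{π} ∫_{0}^{7} (24/(r^2 + 1)) · r dr dθ.

Inner integral (in r): ∫_{0}^{7} (24/(r^2 + 1)) · r dr = log(244140625000000000000).

Outer integral (in θ): ∫_{0}^{π} (log(244140625000000000000)) dθ = log(244140625000000000000^π).

Therefore ∬_D (24/(x^2 + y^2 + 1)) dA = log(244140625000000000000^π).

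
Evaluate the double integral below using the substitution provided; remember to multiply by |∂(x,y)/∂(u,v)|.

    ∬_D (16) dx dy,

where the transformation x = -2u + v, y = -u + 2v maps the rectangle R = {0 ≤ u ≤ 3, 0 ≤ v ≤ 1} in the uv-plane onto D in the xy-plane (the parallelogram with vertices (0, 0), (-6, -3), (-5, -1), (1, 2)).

Compute the Jacobian determinant of (x, y) with respect to (u, v):

    ∂(x,y)/∂(u,v) = | -2  1 | = (-2)(2) - (1)(-1) = -3.
                   | -1  2 |

Its absolute value is |J| = 3 (the area scaling factor).

Substituting x = -2u + v, y = -u + 2v into the integrand,

    16 → 16,

so the integral becomes

    ∬_R (16) · |J| du dv = ∫_0^3 ∫_0^1 (48) dv du.

Inner (v): 48.
Outer (u): 144.

Therefore ∬_D (16) dx dy = 144.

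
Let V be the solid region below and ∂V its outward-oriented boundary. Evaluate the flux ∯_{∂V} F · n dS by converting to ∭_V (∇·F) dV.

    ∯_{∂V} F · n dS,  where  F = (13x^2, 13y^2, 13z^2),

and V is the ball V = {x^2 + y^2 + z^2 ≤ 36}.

By the divergence theorem,

    ∯_{∂V} F · n dS = ∭_V (∇ · F) dV.

Compute the divergence:
    ∇ · F = ∂F_x/∂x + ∂F_y/∂y + ∂F_z/∂z = 26x + 26y + 26z.

In spherical coordinates, x = ρ sin(φ) cos(θ), y = ρ sin(φ) sin(θ), z = ρ cos(φ), dV = ρ^2 sin(φ) dρ dφ dθ, with 0 ≤ ρ ≤ 6, 0 ≤ φ ≤ π, 0 ≤ θ ≤ 2π.

The integrand, after substitution and multiplying by the volume element, becomes (26ρ (sqrt(2)sin(φ)sin(θ + π/4) + cos(φ))) · ρ^2 sin(φ), so

    ∭_V (∇·F) dV = ∫_0^{2π} ∫_0^{π} ∫_0^{6} (26ρ (sqrt(2)sin(φ)sin(θ + π/4) + cos(φ))) · ρ^2 sin(φ) dρ dφ dθ.

Inner (ρ from 0 to 6): 8424(sqrt(2)sin(φ)sin(θ + π/4) + cos(φ))sin(φ).
Middle (φ from 0 to π): 4212sqrt(2)π sin(θ + π/4).
Outer (θ from 0 to 2π): 0.

Therefore ∯_{∂V} F · n dS = 0.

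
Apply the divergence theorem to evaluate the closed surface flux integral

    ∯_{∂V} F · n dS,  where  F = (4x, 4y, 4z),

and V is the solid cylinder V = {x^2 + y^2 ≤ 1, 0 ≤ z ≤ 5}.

By the divergence theorem,

    ∯_{∂V} F · n dS = ∭_V (∇ · F) dV.

Compute the divergence:
    ∇ · F = ∂F_x/∂x + ∂F_y/∂y + ∂F_z/∂z = 4 + 4 + 4 = 12.

In cylindrical coordinates, x = r cos(θ), y = r sin(θ), z = z, dV = r dr dθ dz, with 0 ≤ r ≤ 1, 0 ≤ θ ≤ 2π, 0 ≤ z ≤ 5.

The integrand, after substitution and multiplying by the volume element, becomes (12) · r, so

    ∭_V (∇·F) dV = ∫_0^{2π} ∫_0^{1} ∫_0^{5} (12) · r dz dr dθ.

Inner (z from 0 to 5): 60r.
Middle (r from 0 to 1): 30.
Outer (θ from 0 to 2π): 60π.

Therefore ∯_{∂V} F · n dS = 60π.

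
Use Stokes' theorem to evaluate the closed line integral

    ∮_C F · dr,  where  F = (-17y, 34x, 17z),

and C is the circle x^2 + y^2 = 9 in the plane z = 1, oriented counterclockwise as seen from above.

Let S be the flat disk x^2 + y^2 ≤ 9 in the plane z = 1, with upward unit normal n̂ = ẑ. By Stokes' theorem,

    ∮_C F · dr = ∬_S (∇ × F) · n̂ dS = ∬_D (curl F)_z dA,

where D is the disk x^2 + y^2 ≤ 9.

Compute the curl of F = (-17y, 34x, 17z):
    (∇ × F)_x = ∂F_z/∂y - ∂F_y/∂z = 0,
    (∇ × F)_y = ∂F_x/∂z - ∂F_z/∂x = 0,
    (∇ × F)_z = ∂F_y/∂x - ∂F_x/∂y = 51.

On z = 1, (curl F)_z = 51.

Convert to polar (x = r cos θ, y = r sin θ, dA = r dr dθ); the integrand becomes 51, so

    ∬_D (curl F)_z dA = ∫_0^{2π} ∫_0^{3} (51) · r dr dθ.

Inner (r from 0 to 3): 459/2.
Outer (θ from 0 to 2π): 459π.

Therefore ∮_C F · dr = 459π.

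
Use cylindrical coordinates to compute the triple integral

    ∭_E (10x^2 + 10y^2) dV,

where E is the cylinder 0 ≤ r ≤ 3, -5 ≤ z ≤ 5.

In cylindrical coordinates, x = r cos(θ), y = r sin(θ), z = z, and dV = r dr dθ dz.

The integrand becomes 10r^2, so

    ∭_E (10x^2 + 10y^2) dV = ∫_{0}^{2π} ∫_{0}^{3} ∫_{-5}^{5} (10r^2) · r dz dr dθ.

Inner (z): 100r^3.
Middle (r from 0 to 3): 2025.
Outer (θ): 4050π.

Therefore the triple integral equals 4050π.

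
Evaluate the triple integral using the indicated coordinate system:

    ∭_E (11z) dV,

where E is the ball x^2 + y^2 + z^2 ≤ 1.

In spherical coordinates, x = ρ sin(φ) cos(θ), y = ρ sin(φ) sin(θ), z = ρ cos(φ), and dV = ρ^2 sin(φ) dρ dφ dθ.

The integrand becomes 11ρ cos(φ), so

    ∭_E (11z) dV = ∫_{0}^{2π} ∫_{0}^{π} ∫_{0}^{1} (11ρ cos(φ)) · ρ^2 sin(φ) dρ dφ dθ.

Inner (ρ): 11sin(2φ)/8.
Middle (φ): 0.
Outer (θ): 0.

Therefore the triple integral equals 0.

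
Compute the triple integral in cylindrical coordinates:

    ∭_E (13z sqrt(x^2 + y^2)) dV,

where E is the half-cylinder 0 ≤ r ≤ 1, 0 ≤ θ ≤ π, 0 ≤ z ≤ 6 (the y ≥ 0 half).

In cylindrical coordinates, x = r cos(θ), y = r sin(θ), z = z, and dV = r dr dθ dz.

The integrand becomes 13r z, so

    ∭_E (13z sqrt(x^2 + y^2)) dV = ∫_{0}^{π} ∫_{0}^{1} ∫_{0}^{6} (13r z) · r dz dr dθ.

Inner (z): 234r^2.
Middle (r from 0 to 1): 78.
Outer (θ): 78π.

Therefore the triple integral equals 78π.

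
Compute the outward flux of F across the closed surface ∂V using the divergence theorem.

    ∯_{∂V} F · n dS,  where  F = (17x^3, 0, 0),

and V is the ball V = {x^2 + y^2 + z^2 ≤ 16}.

By the divergence theorem,

    ∯_{∂V} F · n dS = ∭_V (∇ · F) dV.

Compute the divergence:
    ∇ · F = ∂F_x/∂x + ∂F_y/∂y + ∂F_z/∂z = 51x^2 + 0 + 0 = 51x^2.

In spherical coordinates, x = ρ sin(φ) cos(θ), y = ρ sin(φ) sin(θ), z = ρ cos(φ), dV = ρ^2 sin(φ) dρ dφ dθ, with 0 ≤ ρ ≤ 4, 0 ≤ φ ≤ π, 0 ≤ θ ≤ 2π.

The integrand, after substitution and multiplying by the volume element, becomes (51ρ^2sin(φ)^2cos(θ)^2) · ρ^2 sin(φ), so

    ∭_V (∇·F) dV = ∫_0^{2π} ∫_0^{π} ∫_0^{4} (51ρ^2sin(φ)^2cos(θ)^2) · ρ^2 sin(φ) dρ dφ dθ.

Inner (ρ from 0 to 4): 52224sin(φ)^3cos(θ)^2/5.
Middle (φ from 0 to π): 69632cos(θ)^2/5.
Outer (θ from 0 to 2π): 69632π/5.

Therefore ∯_{∂V} F · n dS = 69632π/5.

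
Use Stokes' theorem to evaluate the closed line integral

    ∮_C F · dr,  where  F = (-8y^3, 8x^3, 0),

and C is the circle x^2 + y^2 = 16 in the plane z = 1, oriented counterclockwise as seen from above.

Let S be the flat disk x^2 + y^2 ≤ 16 in the plane z = 1, with upward unit normal n̂ = ẑ. By Stokes' theorem,

    ∮_C F · dr = ∬_S (∇ × F) · n̂ dS = ∬_D (curl F)_z dA,

where D is the disk x^2 + y^2 ≤ 16.

Compute the curl of F = (-8y^3, 8x^3, 0):
    (∇ × F)_x = ∂F_z/∂y - ∂F_y/∂z = 0,
    (∇ × F)_y = ∂F_x/∂z - ∂F_z/∂x = 0,
    (∇ × F)_z = ∂F_y/∂x - ∂F_x/∂y = 24x^2 + 24y^2.

On z = 1, (curl F)_z = 24x^2 + 24y^2.

Convert to polar (x = r cos θ, y = r sin θ, dA = r dr dθ); the integrand becomes 24r^2, so

    ∬_D (curl F)_z dA = ∫_0^{2π} ∫_0^{4} (24r^2) · r dr dθ.

Inner (r from 0 to 4): 1536.
Outer (θ from 0 to 2π): 3072π.

Therefore ∮_C F · dr = 3072π.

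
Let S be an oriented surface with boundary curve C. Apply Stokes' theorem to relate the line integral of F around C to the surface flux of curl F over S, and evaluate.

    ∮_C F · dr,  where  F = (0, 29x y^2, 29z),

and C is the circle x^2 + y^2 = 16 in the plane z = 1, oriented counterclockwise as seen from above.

Let S be the flat disk x^2 + y^2 ≤ 16 in the plane z = 1, with upward unit normal n̂ = ẑ. By Stokes' theorem,

    ∮_C F · dr = ∬_S (∇ × F) · n̂ dS = ∬_D (curl F)_z dA,

where D is the disk x^2 + y^2 ≤ 16.

Compute the curl of F = (0, 29x y^2, 29z):
    (∇ × F)_x = ∂F_z/∂y - ∂F_y/∂z = 0,
    (∇ × F)_y = ∂F_x/∂z - ∂F_z/∂x = 0,
    (∇ × F)_z = ∂F_y/∂x - ∂F_x/∂y = 29y^2.

On z = 1, (curl F)_z = 29y^2.

Convert to polar (x = r cos θ, y = r sin θ, dA = r dr dθ); the integrand becomes 29r^2sin(θ)^2, so

    ∬_D (curl F)_z dA = ∫_0^{2π} ∫_0^{4} (29r^2sin(θ)^2) · r dr dθ.

Inner (r from 0 to 4): 1856sin(θ)^2.
Outer (θ from 0 to 2π): 1856π.

Therefore ∮_C F · dr = 1856π.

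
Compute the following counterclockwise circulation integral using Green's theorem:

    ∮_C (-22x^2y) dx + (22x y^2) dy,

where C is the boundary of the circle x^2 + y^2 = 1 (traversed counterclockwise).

Green's theorem converts the closed line integral into a double integral over the enclosed region D:

    ∮_C P dx + Q dy = ∬_D (∂Q/∂x - ∂P/∂y) dA.

Here P = -22x^2y, Q = 22x y^2, so

    ∂Q/∂x = 22y^2,    ∂P/∂y = -22x^2,
    ∂Q/∂x - ∂P/∂y = 22x^2 + 22y^2.

D is the region x^2 + y^2 ≤ 1. Evaluating the double integral:

In polar coordinates (x = r cos θ, y = r sin θ, dA = r dr dθ) the integrand becomes 22r^2, so

    ∬_D (22x^2 + 22y^2) dA = ∫_0^{2π} ∫_0^{1} (22r^2) · r dr dθ.

Inner (r from 0 to 1): 11/2.
Outer (θ from 0 to 2π): 11π.

Therefore ∮_C P dx + Q dy = 11π.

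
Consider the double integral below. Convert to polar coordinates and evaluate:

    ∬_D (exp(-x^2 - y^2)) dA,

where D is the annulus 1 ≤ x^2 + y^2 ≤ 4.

The region D is 1 ≤ r ≤ 2, 0 ≤ θ ≤ 2π in polar coordinates, where x = r cos(θ), y = r sin(θ), and dA = r dr dθ.

Under the substitution, the integrand becomes exp(-r^2), so

    ∬_D (exp(-x^2 - y^2)) dA = ∫_{0}^{2π} ∫_{1}^{2} (exp(-r^2)) · r dr dθ.

Inner integral (in r): ∫_{1}^{2} (exp(-r^2)) · r dr = -(1 - exp(3))exp(-4)/2.

Outer integral (in θ): ∫_{0}^{2π} (-(1 - exp(3))exp(-4)/2) dθ = -π (1 - exp(3))exp(-4).

Therefore ∬_D (exp(-x^2 - y^2)) dA = -π (1 - exp(3))exp(-4).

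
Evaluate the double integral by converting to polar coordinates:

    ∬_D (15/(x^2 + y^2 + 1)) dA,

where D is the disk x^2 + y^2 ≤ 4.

The region D is 0 ≤ r ≤ 2, 0 ≤ θ ≤ 2π in polar coordinates, where x = r cos(θ), y = r sin(θ), and dA = r dr dθ.

Under the substitution, the integrand becomes 15/(r^2 + 1), so

    ∬_D (15/(x^2 + y^2 + 1)) dA = ∫_{0}^{2π} ∫_{0}^{2} (15/(r^2 + 1)) · r dr dθ.

Inner integral (in r): ∫_{0}^{2} (15/(r^2 + 1)) · r dr = 15log(5)/2.

Outer integral (in θ): ∫_{0}^{2π} (15log(5)/2) dθ = 15π log(5).

Therefore ∬_D (15/(x^2 + y^2 + 1)) dA = 15π log(5).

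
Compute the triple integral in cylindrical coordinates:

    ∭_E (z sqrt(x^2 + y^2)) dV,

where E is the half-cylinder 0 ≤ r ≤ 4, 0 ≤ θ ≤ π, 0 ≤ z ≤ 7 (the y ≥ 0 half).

In cylindrical coordinates, x = r cos(θ), y = r sin(θ), z = z, and dV = r dr dθ dz.

The integrand becomes r z, so

    ∭_E (z sqrt(x^2 + y^2)) dV = ∫_{0}^{π} ∫_{0}^{4} ∫_{0}^{7} (r z) · r dz dr dθ.

Inner (z): 49r^2/2.
Middle (r from 0 to 4): 1568/3.
Outer (θ): 1568π/3.

Therefore the triple integral equals 1568π/3.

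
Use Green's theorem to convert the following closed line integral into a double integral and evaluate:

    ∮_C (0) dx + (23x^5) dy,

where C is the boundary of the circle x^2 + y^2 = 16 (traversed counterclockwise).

Green's theorem converts the closed line integral into a double integral over the enclosed region D:

    ∮_C P dx + Q dy = ∬_D (∂Q/∂x - ∂P/∂y) dA.

Here P = 0, Q = 23x^5, so

    ∂Q/∂x = 115x^4,    ∂P/∂y = 0,
    ∂Q/∂x - ∂P/∂y = 115x^4.

D is the region x^2 + y^2 ≤ 16. Evaluating the double integral:

In polar coordinates (x = r cos θ, y = r sin θ, dA = r dr dθ) the integrand becomes 115r^4cos(θ)^4, so

    ∬_D (115x^4) dA = ∫_0^{2π} ∫_0^{4} (115r^4cos(θ)^4) · r dr dθ.

Inner (r from 0 to 4): 235520cos(θ)^4/3.
Outer (θ from 0 to 2π): 58880π.

Therefore ∮_C P dx + Q dy = 58880π.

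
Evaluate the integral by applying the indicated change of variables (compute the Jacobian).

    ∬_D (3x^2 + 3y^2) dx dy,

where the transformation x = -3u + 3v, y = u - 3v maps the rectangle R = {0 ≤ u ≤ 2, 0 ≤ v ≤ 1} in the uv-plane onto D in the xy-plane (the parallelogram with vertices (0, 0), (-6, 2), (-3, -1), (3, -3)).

Compute the Jacobian determinant of (x, y) with respect to (u, v):

    ∂(x,y)/∂(u,v) = | -3  3 | = (-3)(-3) - (3)(1) = 6.
                   | 1  -3 |

Its absolute value is |J| = 6 (the area scaling factor).

Substituting x = -3u + 3v, y = u - 3v into the integrand,

    3x^2 + 3y^2 → 30u^2 - 72u v + 54v^2,

so the integral becomes

    ∬_R (30u^2 - 72u v + 54v^2) · |J| du dv = ∫_0^2 ∫_0^1 (180u^2 - 432u v + 324v^2) dv du.

Inner (v): 180u^2 - 216u + 108.
Outer (u): 264.

Therefore ∬_D (3x^2 + 3y^2) dx dy = 264.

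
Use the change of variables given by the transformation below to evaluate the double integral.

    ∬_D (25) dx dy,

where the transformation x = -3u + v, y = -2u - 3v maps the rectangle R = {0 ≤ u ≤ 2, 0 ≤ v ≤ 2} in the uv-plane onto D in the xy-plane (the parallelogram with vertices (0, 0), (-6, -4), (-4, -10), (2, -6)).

Compute the Jacobian determinant of (x, y) with respect to (u, v):

    ∂(x,y)/∂(u,v) = | -3  1 | = (-3)(-3) - (1)(-2) = 11.
                   | -2  -3 |

Its absolute value is |J| = 11 (the area scaling factor).

Substituting x = -3u + v, y = -2u - 3v into the integrand,

    25 → 25,

so the integral becomes

    ∬_R (25) · |J| du dv = ∫_0^2 ∫_0^2 (275) dv du.

Inner (v): 550.
Outer (u): 1100.

Therefore ∬_D (25) dx dy = 1100.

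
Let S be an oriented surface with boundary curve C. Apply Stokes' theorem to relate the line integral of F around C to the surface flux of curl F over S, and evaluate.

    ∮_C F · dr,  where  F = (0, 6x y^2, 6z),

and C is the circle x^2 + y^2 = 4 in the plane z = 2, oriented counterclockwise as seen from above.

Let S be the flat disk x^2 + y^2 ≤ 4 in the plane z = 2, with upward unit normal n̂ = ẑ. By Stokes' theorem,

    ∮_C F · dr = ∬_S (∇ × F) · n̂ dS = ∬_D (curl F)_z dA,

where D is the disk x^2 + y^2 ≤ 4.

Compute the curl of F = (0, 6x y^2, 6z):
    (∇ × F)_x = ∂F_z/∂y - ∂F_y/∂z = 0,
    (∇ × F)_y = ∂F_x/∂z - ∂F_z/∂x = 0,
    (∇ × F)_z = ∂F_y/∂x - ∂F_x/∂y = 6y^2.

On z = 2, (curl F)_z = 6y^2.

Convert to polar (x = r cos θ, y = r sin θ, dA = r dr dθ); the integrand becomes 6r^2sin(θ)^2, so

    ∬_D (curl F)_z dA = ∫_0^{2π} ∫_0^{2} (6r^2sin(θ)^2) · r dr dθ.

Inner (r from 0 to 2): 24sin(θ)^2.
Outer (θ from 0 to 2π): 24π.

Therefore ∮_C F · dr = 24π.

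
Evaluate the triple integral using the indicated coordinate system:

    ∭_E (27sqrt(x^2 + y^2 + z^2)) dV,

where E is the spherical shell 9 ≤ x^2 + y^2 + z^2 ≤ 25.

In spherical coordinates, x = ρ sin(φ) cos(θ), y = ρ sin(φ) sin(θ), z = ρ cos(φ), and dV = ρ^2 sin(φ) dρ dφ dθ.

The integrand becomes 27ρ, so

    ∭_E (27sqrt(x^2 + y^2 + z^2)) dV = ∫_{0}^{2π} ∫_{0}^{π} ∫_{3}^{5} (27ρ) · ρ^2 sin(φ) dρ dφ dθ.

Inner (ρ): 3672sin(φ).
Middle (φ): 7344.
Outer (θ): 14688π.

Therefore the triple integral equals 14688π.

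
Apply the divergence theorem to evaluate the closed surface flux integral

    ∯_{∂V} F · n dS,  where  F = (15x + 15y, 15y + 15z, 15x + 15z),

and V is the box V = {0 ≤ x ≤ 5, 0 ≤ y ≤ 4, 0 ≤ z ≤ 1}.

By the divergence theorem,

    ∯_{∂V} F · n dS = ∭_V (∇ · F) dV.

Compute the divergence:
    ∇ · F = ∂F_x/∂x + ∂F_y/∂y + ∂F_z/∂z = 15 + 15 + 15 = 45.

V is a rectangular box, so dV = dx dy dz with 0 ≤ x ≤ 5, 0 ≤ y ≤ 4, 0 ≤ z ≤ 1.

Integrate (45) over V as an iterated integral:

    ∭_V (∇·F) dV = ∫_0^{5} ∫_0^{4} ∫_0^{1} (45) dz dy dx.

Inner (z from 0 to 1): 45.
Middle (y from 0 to 4): 180.
Outer (x from 0 to 5): 900.

Therefore ∯_{∂V} F · n dS = 900.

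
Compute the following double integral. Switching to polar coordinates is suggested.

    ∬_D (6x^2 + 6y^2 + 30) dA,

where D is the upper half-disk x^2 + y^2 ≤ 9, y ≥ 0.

The region D is 0 ≤ r ≤ 3, 0 ≤ θ ≤ π in polar coordinates, where x = r cos(θ), y = r sin(θ), and dA = r dr dθ.

Under the substitution, the integrand becomes 6r^2 + 30, so

    ∬_D (6x^2 + 6y^2 + 30) dA = ∫_{0}^{π} ∫_{0}^{3} (6r^2 + 30) · r dr dθ.

Inner integral (in r): ∫_{0}^{3} (6r^2 + 30) · r dr = 513/2.

Outer integral (in θ): ∫_{0}^{π} (513/2) dθ = 513π/2.

Therefore ∬_D (6x^2 + 6y^2 + 30) dA = 513π/2.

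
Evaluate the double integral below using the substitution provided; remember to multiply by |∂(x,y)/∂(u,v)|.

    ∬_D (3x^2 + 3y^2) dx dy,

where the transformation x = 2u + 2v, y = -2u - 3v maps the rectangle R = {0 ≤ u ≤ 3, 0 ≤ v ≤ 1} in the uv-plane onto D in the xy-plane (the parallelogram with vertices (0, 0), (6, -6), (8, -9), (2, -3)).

Compute the Jacobian determinant of (x, y) with respect to (u, v):

    ∂(x,y)/∂(u,v) = | 2  2 | = (2)(-3) - (2)(-2) = -2.
                   | -2  -3 |

Its absolute value is |J| = 2 (the area scaling factor).

Substituting x = 2u + 2v, y = -2u - 3v into the integrand,

    3x^2 + 3y^2 → 24u^2 + 60u v + 39v^2,

so the integral becomes

    ∬_R (24u^2 + 60u v + 39v^2) · |J| du dv = ∫_0^3 ∫_0^1 (48u^2 + 120u v + 78v^2) dv du.

Inner (v): 48u^2 + 60u + 26.
Outer (u): 780.

Therefore ∬_D (3x^2 + 3y^2) dx dy = 780.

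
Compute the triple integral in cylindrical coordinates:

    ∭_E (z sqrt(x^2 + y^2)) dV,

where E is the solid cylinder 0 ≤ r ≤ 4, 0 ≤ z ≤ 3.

In cylindrical coordinates, x = r cos(θ), y = r sin(θ), z = z, and dV = r dr dθ dz.

The integrand becomes r z, so

    ∭_E (z sqrt(x^2 + y^2)) dV = ∫_{0}^{2π} ∫_{0}^{4} ∫_{0}^{3} (r z) · r dz dr dθ.

Inner (z): 9r^2/2.
Middle (r from 0 to 4): 96.
Outer (θ): 192π.

Therefore the triple integral equals 192π.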